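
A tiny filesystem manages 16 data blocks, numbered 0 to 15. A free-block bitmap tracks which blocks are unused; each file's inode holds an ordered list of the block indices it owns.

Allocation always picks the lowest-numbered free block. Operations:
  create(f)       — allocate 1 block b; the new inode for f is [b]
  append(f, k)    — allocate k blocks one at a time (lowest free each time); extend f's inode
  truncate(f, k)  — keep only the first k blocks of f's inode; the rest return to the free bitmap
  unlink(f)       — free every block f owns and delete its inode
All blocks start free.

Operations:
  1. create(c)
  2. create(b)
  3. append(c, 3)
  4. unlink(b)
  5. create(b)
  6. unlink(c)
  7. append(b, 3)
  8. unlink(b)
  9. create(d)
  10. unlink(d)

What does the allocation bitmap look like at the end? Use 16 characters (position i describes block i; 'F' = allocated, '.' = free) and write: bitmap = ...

create(c): bitmap=F............... | c=[0]
create(b): bitmap=FF.............. | b=[1] c=[0]
append(c, 3): bitmap=FFFFF........... | b=[1] c=[0, 2, 3, 4]
unlink(b): bitmap=F.FFF........... | c=[0, 2, 3, 4]
create(b): bitmap=FFFFF........... | b=[1] c=[0, 2, 3, 4]
unlink(c): bitmap=.F.............. | b=[1]
append(b, 3): bitmap=FFFF............ | b=[1, 0, 2, 3]
unlink(b): bitmap=................ | 
create(d): bitmap=F............... | d=[0]
unlink(d): bitmap=................ | 

bitmap = ................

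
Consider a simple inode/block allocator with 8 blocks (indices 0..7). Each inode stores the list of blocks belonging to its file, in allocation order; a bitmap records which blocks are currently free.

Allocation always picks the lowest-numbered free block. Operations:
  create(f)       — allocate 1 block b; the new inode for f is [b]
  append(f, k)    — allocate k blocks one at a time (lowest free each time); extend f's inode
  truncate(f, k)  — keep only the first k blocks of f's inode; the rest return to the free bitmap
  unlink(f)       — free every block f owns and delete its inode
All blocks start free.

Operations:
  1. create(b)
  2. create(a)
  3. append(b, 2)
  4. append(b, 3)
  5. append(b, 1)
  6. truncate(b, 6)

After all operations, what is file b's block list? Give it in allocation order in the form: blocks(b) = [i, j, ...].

  1. create(b)  ⇒  F.......  {b→[0]}
  2. create(a)  ⇒  FF......  {a→[1]; b→[0]}
  3. append(b, 2)  ⇒  FFFF....  {a→[1]; b→[0, 2, 3]}
  4. append(b, 3)  ⇒  FFFFFFF.  {a→[1]; b→[0, 2, 3, 4, 5, 6]}
  5. append(b, 1)  ⇒  FFFFFFFF  {a→[1]; b→[0, 2, 3, 4, 5, 6, 7]}
  6. truncate(b, 6)  ⇒  FFFFFFF.  {a→[1]; b→[0, 2, 3, 4, 5, 6]}

blocks(b) = [0, 2, 3, 4, 5, 6]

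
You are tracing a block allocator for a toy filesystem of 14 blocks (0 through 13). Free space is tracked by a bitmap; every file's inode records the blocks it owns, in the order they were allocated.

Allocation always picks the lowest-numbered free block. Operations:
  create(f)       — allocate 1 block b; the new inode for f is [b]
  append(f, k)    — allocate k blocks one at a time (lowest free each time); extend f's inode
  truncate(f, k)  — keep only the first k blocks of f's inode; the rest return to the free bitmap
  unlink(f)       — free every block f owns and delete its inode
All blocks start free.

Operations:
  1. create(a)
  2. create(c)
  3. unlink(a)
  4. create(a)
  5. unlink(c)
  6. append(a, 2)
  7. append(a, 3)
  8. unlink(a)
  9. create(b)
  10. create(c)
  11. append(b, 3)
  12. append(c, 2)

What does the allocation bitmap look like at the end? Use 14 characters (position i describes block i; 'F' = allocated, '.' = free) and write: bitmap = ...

  1. create(a)  ⇒  F.............  {a→[0]}
  2. create(c)  ⇒  FF............  {a→[0]; c→[1]}
  3. unlink(a)  ⇒  .F............  {c→[1]}
  4. create(a)  ⇒  FF............  {a→[0]; c→[1]}
  5. unlink(c)  ⇒  F.............  {a→[0]}
  6. append(a, 2)  ⇒  FFF...........  {a→[0, 1, 2]}
  7. append(a, 3)  ⇒  FFFFFF........  {a→[0, 1, 2, 3, 4, 5]}
  8. unlink(a)  ⇒  ..............  {}
  9. create(b)  ⇒  F.............  {b→[0]}
  10. create(c)  ⇒  FF............  {b→[0]; c→[1]}
  11. append(b, 3)  ⇒  FFFFF.........  {b→[0, 2, 3, 4]; c→[1]}
  12. append(c, 2)  ⇒  FFFFFFF.......  {b→[0, 2, 3, 4]; c→[1, 5, 6]}

bitmap = FFFFFFF.......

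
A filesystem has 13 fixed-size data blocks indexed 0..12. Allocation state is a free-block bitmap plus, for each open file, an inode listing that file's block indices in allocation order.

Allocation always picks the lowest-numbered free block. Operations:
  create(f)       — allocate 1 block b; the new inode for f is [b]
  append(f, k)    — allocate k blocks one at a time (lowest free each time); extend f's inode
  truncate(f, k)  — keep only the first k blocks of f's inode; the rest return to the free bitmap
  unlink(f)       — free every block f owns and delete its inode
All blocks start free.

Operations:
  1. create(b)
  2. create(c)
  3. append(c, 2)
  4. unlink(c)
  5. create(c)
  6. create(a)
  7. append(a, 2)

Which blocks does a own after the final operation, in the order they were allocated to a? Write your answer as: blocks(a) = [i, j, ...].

[1] create(b) — b=0 (map F............)
[2] create(c) — b=0 c=1 (map FF...........)
[3] append(c, 2) — b=0 c=1,2,3 (map FFFF.........)
[4] unlink(c) — b=0 (map F............)
[5] create(c) — b=0 c=1 (map FF...........)
[6] create(a) — a=2 b=0 c=1 (map FFF..........)
[7] append(a, 2) — a=2,3,4 b=0 c=1 (map FFFFF........)

blocks(a) = [2, 3, 4]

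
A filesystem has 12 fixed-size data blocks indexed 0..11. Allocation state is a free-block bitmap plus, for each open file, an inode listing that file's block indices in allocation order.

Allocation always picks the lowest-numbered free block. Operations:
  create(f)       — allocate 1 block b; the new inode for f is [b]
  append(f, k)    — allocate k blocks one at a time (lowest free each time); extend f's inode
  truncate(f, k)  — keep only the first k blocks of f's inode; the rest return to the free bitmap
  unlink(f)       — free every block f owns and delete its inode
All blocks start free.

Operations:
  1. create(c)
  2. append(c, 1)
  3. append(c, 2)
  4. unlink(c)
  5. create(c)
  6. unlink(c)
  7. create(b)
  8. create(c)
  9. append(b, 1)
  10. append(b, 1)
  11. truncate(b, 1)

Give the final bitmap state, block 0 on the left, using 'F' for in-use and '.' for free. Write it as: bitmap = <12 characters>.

after create(c) → c:[0]  free=[F...........]
after append(c, 1) → c:[0, 1]  free=[FF..........]
after append(c, 2) → c:[0, 1, 2, 3]  free=[FFFF........]
after unlink(c) →   free=[............]
after create(c) → c:[0]  free=[F...........]
after unlink(c) →   free=[............]
after create(b) → b:[0]  free=[F...........]
after create(c) → b:[0], c:[1]  free=[FF..........]
after append(b, 1) → b:[0, 2], c:[1]  free=[FFF.........]
after append(b, 1) → b:[0, 2, 3], c:[1]  free=[FFFF........]
after truncate(b, 1) → b:[0], c:[1]  free=[FF..........]

bitmap = FF..........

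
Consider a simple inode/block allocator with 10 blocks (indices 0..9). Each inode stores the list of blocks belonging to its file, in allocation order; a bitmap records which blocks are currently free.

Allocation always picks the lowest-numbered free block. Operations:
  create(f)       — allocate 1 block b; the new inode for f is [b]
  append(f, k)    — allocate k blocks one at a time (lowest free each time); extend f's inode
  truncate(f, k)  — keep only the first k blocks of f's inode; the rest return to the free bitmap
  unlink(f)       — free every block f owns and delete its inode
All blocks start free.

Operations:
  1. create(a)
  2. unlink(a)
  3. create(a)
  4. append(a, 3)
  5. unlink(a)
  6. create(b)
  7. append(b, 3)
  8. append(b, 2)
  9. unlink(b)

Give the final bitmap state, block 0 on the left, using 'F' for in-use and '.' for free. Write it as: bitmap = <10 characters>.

bitmap = ..........

[1] create(a) — a=0 (map F.........)
[2] unlink(a) —  (map ..........)
[3] create(a) — a=0 (map F.........)
[4] append(a, 3) — a=0,1,2,3 (map FFFF......)
[5] unlink(a) —  (map ..........)
[6] create(b) — b=0 (map F.........)
[7] append(b, 3) — b=0,1,2,3 (map FFFF......)
[8] append(b, 2) — b=0,1,2,3,4,5 (map FFFFFF....)
[9] unlink(b) —  (map ..........)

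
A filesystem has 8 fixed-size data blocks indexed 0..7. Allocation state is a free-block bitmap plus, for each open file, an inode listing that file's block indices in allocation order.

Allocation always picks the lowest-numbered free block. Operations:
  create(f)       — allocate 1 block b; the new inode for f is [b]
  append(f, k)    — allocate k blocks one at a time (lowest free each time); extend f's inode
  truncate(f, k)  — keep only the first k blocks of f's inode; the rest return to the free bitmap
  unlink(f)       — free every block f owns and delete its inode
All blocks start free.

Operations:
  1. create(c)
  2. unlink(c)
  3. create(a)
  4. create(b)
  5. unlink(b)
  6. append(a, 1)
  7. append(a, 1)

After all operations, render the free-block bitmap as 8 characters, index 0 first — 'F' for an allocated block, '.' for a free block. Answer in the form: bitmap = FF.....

after create(c) → c:[0]  free=[F.......]
after unlink(c) →   free=[........]
after create(a) → a:[0]  free=[F.......]
after create(b) → a:[0], b:[1]  free=[FF......]
after unlink(b) → a:[0]  free=[F.......]
after append(a, 1) → a:[0, 1]  free=[FF......]
after append(a, 1) → a:[0, 1, 2]  free=[FFF.....]

bitmap = FFF.....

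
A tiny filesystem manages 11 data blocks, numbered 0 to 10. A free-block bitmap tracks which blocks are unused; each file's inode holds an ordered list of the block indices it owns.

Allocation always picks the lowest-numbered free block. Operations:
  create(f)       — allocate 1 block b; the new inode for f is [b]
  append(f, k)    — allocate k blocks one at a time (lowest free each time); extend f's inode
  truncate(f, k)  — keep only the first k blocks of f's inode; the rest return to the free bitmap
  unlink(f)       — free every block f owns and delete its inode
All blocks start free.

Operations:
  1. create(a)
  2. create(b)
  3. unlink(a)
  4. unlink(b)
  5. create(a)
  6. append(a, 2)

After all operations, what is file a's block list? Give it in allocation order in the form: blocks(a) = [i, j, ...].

after create(a) → a:[0]  free=[F..........]
after create(b) → a:[0], b:[1]  free=[FF.........]
after unlink(a) → b:[1]  free=[.F.........]
after unlink(b) →   free=[...........]
after create(a) → a:[0]  free=[F..........]
after append(a, 2) → a:[0, 1, 2]  free=[FFF........]

blocks(a) = [0, 1, 2]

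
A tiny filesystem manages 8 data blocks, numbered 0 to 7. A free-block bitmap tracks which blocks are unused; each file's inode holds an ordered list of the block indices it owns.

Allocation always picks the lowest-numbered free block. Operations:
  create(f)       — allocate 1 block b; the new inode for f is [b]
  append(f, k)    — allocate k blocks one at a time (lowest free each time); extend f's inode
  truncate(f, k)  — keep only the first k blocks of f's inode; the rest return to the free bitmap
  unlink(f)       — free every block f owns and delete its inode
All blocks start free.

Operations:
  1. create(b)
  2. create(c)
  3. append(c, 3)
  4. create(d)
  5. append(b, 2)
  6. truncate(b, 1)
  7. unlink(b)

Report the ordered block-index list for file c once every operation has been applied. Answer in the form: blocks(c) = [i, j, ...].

after create(b) → b:[0]  free=[F.......]
after create(c) → b:[0], c:[1]  free=[FF......]
after append(c, 3) → b:[0], c:[1, 2, 3, 4]  free=[FFFFF...]
after create(d) → b:[0], c:[1, 2, 3, 4], d:[5]  free=[FFFFFF..]
after append(b, 2) → b:[0, 6, 7], c:[1, 2, 3, 4], d:[5]  free=[FFFFFFFF]
after truncate(b, 1) → b:[0], c:[1, 2, 3, 4], d:[5]  free=[FFFFFF..]
after unlink(b) → c:[1, 2, 3, 4], d:[5]  free=[.FFFFF..]

blocks(c) = [1, 2, 3, 4]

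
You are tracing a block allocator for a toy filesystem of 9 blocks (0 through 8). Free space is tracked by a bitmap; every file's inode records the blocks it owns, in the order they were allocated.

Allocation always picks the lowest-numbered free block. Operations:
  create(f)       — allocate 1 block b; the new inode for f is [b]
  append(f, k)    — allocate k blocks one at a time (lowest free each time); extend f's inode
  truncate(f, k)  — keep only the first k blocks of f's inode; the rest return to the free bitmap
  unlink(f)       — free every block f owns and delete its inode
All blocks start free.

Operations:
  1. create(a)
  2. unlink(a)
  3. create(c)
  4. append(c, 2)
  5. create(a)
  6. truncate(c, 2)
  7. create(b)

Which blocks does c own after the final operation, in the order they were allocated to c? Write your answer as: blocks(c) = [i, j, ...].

blocks(c) = [0, 1]

  1. create(a)  ⇒  F........  {a→[0]}
  2. unlink(a)  ⇒  .........  {}
  3. create(c)  ⇒  F........  {c→[0]}
  4. append(c, 2)  ⇒  FFF......  {c→[0, 1, 2]}
  5. create(a)  ⇒  FFFF.....  {a→[3]; c→[0, 1, 2]}
  6. truncate(c, 2)  ⇒  FF.F.....  {a→[3]; c→[0, 1]}
  7. create(b)  ⇒  FFFF.....  {a→[3]; b→[2]; c→[0, 1]}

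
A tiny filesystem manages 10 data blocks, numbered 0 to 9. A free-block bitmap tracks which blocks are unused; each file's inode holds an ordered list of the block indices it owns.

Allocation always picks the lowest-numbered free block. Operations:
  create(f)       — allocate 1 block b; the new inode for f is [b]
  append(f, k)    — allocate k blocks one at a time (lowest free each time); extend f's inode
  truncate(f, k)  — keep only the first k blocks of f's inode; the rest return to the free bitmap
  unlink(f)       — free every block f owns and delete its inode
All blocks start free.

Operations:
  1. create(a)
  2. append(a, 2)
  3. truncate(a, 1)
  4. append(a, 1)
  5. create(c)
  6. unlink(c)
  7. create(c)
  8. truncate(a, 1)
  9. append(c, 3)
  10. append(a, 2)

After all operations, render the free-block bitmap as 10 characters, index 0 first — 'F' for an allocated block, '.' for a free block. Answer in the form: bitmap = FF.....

[1] create(a) — a=0 (map F.........)
[2] append(a, 2) — a=0,1,2 (map FFF.......)
[3] truncate(a, 1) — a=0 (map F.........)
[4] append(a, 1) — a=0,1 (map FF........)
[5] create(c) — a=0,1 c=2 (map FFF.......)
[6] unlink(c) — a=0,1 (map FF........)
[7] create(c) — a=0,1 c=2 (map FFF.......)
[8] truncate(a, 1) — a=0 c=2 (map F.F.......)
[9] append(c, 3) — a=0 c=2,1,3,4 (map FFFFF.....)
[10] append(a, 2) — a=0,5,6 c=2,1,3,4 (map FFFFFFF...)

bitmap = FFFFFFF...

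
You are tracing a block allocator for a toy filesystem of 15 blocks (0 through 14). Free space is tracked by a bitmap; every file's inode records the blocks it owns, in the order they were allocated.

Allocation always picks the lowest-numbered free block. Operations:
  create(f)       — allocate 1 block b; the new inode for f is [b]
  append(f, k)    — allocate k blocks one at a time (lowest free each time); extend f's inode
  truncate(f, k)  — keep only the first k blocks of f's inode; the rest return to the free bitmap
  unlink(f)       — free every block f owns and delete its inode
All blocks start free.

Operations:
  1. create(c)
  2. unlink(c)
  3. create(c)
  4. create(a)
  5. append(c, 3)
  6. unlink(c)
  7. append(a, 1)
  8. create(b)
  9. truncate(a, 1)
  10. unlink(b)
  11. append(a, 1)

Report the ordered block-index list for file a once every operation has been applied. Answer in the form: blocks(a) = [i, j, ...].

after create(c) → c:[0]  free=[F..............]
after unlink(c) →   free=[...............]
after create(c) → c:[0]  free=[F..............]
after create(a) → a:[1], c:[0]  free=[FF.............]
after append(c, 3) → a:[1], c:[0, 2, 3, 4]  free=[FFFFF..........]
after unlink(c) → a:[1]  free=[.F.............]
after append(a, 1) → a:[1, 0]  free=[FF.............]
after create(b) → a:[1, 0], b:[2]  free=[FFF............]
after truncate(a, 1) → a:[1], b:[2]  free=[.FF............]
after unlink(b) → a:[1]  free=[.F.............]
after append(a, 1) → a:[1, 0]  free=[FF.............]

blocks(a) = [1, 0]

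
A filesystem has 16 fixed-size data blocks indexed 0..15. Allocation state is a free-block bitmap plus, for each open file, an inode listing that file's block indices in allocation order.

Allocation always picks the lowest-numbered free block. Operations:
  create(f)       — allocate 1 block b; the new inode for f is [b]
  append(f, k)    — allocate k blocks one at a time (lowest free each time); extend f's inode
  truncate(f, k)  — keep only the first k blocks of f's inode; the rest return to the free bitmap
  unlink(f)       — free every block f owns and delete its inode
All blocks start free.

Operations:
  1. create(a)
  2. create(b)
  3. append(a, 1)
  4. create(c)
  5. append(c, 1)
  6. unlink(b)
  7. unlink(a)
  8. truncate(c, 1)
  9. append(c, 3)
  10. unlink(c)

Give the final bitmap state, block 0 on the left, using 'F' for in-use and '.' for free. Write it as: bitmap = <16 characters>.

bitmap = ................

[1] create(a) — a=0 (map F...............)
[2] create(b) — a=0 b=1 (map FF..............)
[3] append(a, 1) — a=0,2 b=1 (map FFF.............)
[4] create(c) — a=0,2 b=1 c=3 (map FFFF............)
[5] append(c, 1) — a=0,2 b=1 c=3,4 (map FFFFF...........)
[6] unlink(b) — a=0,2 c=3,4 (map F.FFF...........)
[7] unlink(a) — c=3,4 (map ...FF...........)
[8] truncate(c, 1) — c=3 (map ...F............)
[9] append(c, 3) — c=3,0,1,2 (map FFFF............)
[10] unlink(c) —  (map ................)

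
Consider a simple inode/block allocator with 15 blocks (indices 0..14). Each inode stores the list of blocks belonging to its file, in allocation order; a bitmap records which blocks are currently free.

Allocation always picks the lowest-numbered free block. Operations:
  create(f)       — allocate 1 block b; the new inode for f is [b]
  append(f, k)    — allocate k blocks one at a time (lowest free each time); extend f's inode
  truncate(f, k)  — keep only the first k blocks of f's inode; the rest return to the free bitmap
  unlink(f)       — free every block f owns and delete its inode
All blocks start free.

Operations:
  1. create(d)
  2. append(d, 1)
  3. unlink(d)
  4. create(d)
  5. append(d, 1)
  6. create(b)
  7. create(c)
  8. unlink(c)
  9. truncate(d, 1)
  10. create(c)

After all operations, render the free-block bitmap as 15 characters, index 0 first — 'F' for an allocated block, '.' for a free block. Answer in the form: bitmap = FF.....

after create(d) → d:[0]  free=[F..............]
after append(d, 1) → d:[0, 1]  free=[FF.............]
after unlink(d) →   free=[...............]
after create(d) → d:[0]  free=[F..............]
after append(d, 1) → d:[0, 1]  free=[FF.............]
after create(b) → b:[2], d:[0, 1]  free=[FFF............]
after create(c) → b:[2], c:[3], d:[0, 1]  free=[FFFF...........]
after unlink(c) → b:[2], d:[0, 1]  free=[FFF............]
after truncate(d, 1) → b:[2], d:[0]  free=[F.F............]
after create(c) → b:[2], c:[1], d:[0]  free=[FFF............]

bitmap = FFF............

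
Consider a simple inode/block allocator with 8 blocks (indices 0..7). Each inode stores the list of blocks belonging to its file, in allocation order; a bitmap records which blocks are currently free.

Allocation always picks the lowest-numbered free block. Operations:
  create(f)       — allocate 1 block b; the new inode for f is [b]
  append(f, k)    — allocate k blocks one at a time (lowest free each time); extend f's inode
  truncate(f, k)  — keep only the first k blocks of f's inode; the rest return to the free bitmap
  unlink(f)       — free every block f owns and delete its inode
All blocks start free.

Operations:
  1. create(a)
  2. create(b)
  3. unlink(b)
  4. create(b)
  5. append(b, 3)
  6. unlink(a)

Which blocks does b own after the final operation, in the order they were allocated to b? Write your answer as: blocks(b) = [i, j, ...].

after create(a) → a:[0]  free=[F.......]
after create(b) → a:[0], b:[1]  free=[FF......]
after unlink(b) → a:[0]  free=[F.......]
after create(b) → a:[0], b:[1]  free=[FF......]
after append(b, 3) → a:[0], b:[1, 2, 3, 4]  free=[FFFFF...]
after unlink(a) → b:[1, 2, 3, 4]  free=[.FFFF...]

blocks(b) = [1, 2, 3, 4]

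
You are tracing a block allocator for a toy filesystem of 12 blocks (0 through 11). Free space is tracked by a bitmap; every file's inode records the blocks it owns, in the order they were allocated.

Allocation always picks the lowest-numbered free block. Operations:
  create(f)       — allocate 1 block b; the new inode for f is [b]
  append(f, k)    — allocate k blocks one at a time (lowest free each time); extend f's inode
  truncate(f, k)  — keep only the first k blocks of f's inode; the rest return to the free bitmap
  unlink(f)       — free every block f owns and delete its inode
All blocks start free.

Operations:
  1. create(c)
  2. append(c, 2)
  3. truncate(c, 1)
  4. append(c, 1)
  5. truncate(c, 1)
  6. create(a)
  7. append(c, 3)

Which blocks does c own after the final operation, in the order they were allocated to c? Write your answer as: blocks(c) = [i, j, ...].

blocks(c) = [0, 2, 3, 4]

  1. create(c)  ⇒  F...........  {c→[0]}
  2. append(c, 2)  ⇒  FFF.........  {c→[0, 1, 2]}
  3. truncate(c, 1)  ⇒  F...........  {c→[0]}
  4. append(c, 1)  ⇒  FF..........  {c→[0, 1]}
  5. truncate(c, 1)  ⇒  F...........  {c→[0]}
  6. create(a)  ⇒  FF..........  {a→[1]; c→[0]}
  7. append(c, 3)  ⇒  FFFFF.......  {a→[1]; c→[0, 2, 3, 4]}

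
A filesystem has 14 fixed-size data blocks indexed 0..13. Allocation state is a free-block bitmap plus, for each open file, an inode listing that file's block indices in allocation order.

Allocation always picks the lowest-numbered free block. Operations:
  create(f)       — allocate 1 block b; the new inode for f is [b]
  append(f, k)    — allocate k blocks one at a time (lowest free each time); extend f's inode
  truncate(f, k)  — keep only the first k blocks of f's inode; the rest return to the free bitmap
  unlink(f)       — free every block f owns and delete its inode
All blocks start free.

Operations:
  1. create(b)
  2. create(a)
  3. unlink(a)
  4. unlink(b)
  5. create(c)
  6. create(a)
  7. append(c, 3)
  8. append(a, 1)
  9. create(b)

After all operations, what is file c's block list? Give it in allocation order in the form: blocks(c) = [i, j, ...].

create(b): bitmap=F............. | b=[0]
create(a): bitmap=FF............ | a=[1] b=[0]
unlink(a): bitmap=F............. | b=[0]
unlink(b): bitmap=.............. | 
create(c): bitmap=F............. | c=[0]
create(a): bitmap=FF............ | a=[1] c=[0]
append(c, 3): bitmap=FFFFF......... | a=[1] c=[0, 2, 3, 4]
append(a, 1): bitmap=FFFFFF........ | a=[1, 5] c=[0, 2, 3, 4]
create(b): bitmap=FFFFFFF....... | a=[1, 5] b=[6] c=[0, 2, 3, 4]

blocks(c) = [0, 2, 3, 4]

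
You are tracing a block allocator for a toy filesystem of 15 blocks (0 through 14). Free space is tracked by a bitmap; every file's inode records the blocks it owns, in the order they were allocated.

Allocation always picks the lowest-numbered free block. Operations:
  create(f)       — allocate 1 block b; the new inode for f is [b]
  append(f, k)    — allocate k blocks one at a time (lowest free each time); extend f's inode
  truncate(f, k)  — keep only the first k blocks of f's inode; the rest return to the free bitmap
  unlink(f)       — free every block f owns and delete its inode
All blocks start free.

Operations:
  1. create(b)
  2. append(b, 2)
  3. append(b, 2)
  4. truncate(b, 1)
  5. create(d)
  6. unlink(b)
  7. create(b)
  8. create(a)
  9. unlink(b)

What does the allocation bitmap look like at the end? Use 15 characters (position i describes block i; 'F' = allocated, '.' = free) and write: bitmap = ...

after create(b) → b:[0]  free=[F..............]
after append(b, 2) → b:[0, 1, 2]  free=[FFF............]
after append(b, 2) → b:[0, 1, 2, 3, 4]  free=[FFFFF..........]
after truncate(b, 1) → b:[0]  free=[F..............]
after create(d) → b:[0], d:[1]  free=[FF.............]
after unlink(b) → d:[1]  free=[.F.............]
after create(b) → b:[0], d:[1]  free=[FF.............]
after create(a) → a:[2], b:[0], d:[1]  free=[FFF............]
after unlink(b) → a:[2], d:[1]  free=[.FF............]

bitmap = .FF............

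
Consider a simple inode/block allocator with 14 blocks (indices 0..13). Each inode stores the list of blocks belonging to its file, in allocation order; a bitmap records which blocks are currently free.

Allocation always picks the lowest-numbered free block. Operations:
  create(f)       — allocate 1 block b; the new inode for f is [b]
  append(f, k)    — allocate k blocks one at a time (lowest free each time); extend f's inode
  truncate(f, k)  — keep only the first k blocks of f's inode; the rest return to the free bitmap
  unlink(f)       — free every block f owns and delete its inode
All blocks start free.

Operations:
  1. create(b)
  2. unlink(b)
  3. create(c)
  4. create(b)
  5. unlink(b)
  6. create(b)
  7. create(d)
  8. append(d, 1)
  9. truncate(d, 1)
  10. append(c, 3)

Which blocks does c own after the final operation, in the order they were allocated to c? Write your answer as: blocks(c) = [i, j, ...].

blocks(c) = [0, 3, 4, 5]

create(b): bitmap=F............. | b=[0]
unlink(b): bitmap=.............. | 
create(c): bitmap=F............. | c=[0]
create(b): bitmap=FF............ | b=[1] c=[0]
unlink(b): bitmap=F............. | c=[0]
create(b): bitmap=FF............ | b=[1] c=[0]
create(d): bitmap=FFF........... | b=[1] c=[0] d=[2]
append(d, 1): bitmap=FFFF.......... | b=[1] c=[0] d=[2, 3]
truncate(d, 1): bitmap=FFF........... | b=[1] c=[0] d=[2]
append(c, 3): bitmap=FFFFFF........ | b=[1] c=[0, 3, 4, 5] d=[2]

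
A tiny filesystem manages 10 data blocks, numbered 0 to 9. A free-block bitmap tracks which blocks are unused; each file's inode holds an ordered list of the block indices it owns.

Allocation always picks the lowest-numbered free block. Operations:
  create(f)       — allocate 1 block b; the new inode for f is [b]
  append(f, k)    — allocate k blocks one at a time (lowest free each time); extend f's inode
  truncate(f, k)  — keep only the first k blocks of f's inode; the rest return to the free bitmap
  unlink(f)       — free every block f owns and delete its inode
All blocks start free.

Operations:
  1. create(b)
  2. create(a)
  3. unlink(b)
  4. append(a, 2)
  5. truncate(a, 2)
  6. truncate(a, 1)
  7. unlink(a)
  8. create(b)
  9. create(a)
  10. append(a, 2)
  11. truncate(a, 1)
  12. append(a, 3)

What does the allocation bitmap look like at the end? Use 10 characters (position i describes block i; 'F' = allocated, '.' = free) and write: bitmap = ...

bitmap = FFFFF.....

  1. create(b)  ⇒  F.........  {b→[0]}
  2. create(a)  ⇒  FF........  {a→[1]; b→[0]}
  3. unlink(b)  ⇒  .F........  {a→[1]}
  4. append(a, 2)  ⇒  FFF.......  {a→[1, 0, 2]}
  5. truncate(a, 2)  ⇒  FF........  {a→[1, 0]}
  6. truncate(a, 1)  ⇒  .F........  {a→[1]}
  7. unlink(a)  ⇒  ..........  {}
  8. create(b)  ⇒  F.........  {b→[0]}
  9. create(a)  ⇒  FF........  {a→[1]; b→[0]}
  10. append(a, 2)  ⇒  FFFF......  {a→[1, 2, 3]; b→[0]}
  11. truncate(a, 1)  ⇒  FF........  {a→[1]; b→[0]}
  12. append(a, 3)  ⇒  FFFFF.....  {a→[1, 2, 3, 4]; b→[0]}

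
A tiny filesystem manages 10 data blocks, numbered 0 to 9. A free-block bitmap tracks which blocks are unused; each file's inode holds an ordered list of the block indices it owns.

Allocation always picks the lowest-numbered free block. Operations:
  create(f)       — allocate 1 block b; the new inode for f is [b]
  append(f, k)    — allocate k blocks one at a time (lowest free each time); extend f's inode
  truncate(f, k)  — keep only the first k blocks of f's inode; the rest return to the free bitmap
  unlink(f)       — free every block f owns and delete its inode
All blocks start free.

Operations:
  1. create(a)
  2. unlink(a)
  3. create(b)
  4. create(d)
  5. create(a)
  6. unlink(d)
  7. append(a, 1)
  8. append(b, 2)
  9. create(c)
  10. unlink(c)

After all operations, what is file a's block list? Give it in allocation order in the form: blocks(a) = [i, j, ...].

  1. create(a)  ⇒  F.........  {a→[0]}
  2. unlink(a)  ⇒  ..........  {}
  3. create(b)  ⇒  F.........  {b→[0]}
  4. create(d)  ⇒  FF........  {b→[0]; d→[1]}
  5. create(a)  ⇒  FFF.......  {a→[2]; b→[0]; d→[1]}
  6. unlink(d)  ⇒  F.F.......  {a→[2]; b→[0]}
  7. append(a, 1)  ⇒  FFF.......  {a→[2, 1]; b→[0]}
  8. append(b, 2)  ⇒  FFFFF.....  {a→[2, 1]; b→[0, 3, 4]}
  9. create(c)  ⇒  FFFFFF....  {a→[2, 1]; b→[0, 3, 4]; c→[5]}
  10. unlink(c)  ⇒  FFFFF.....  {a→[2, 1]; b→[0, 3, 4]}

blocks(a) = [2, 1]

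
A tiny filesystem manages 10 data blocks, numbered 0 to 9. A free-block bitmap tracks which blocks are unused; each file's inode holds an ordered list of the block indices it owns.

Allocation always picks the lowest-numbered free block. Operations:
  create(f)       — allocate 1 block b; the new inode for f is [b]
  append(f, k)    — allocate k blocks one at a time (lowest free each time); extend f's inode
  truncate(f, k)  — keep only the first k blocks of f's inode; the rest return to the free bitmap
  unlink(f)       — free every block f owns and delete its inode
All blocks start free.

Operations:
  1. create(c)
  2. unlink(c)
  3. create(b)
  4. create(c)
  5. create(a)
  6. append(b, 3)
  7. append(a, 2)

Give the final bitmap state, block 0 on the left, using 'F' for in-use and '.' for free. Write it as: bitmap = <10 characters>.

[1] create(c) — c=0 (map F.........)
[2] unlink(c) —  (map ..........)
[3] create(b) — b=0 (map F.........)
[4] create(c) — b=0 c=1 (map FF........)
[5] create(a) — a=2 b=0 c=1 (map FFF.......)
[6] append(b, 3) — a=2 b=0,3,4,5 c=1 (map FFFFFF....)
[7] append(a, 2) — a=2,6,7 b=0,3,4,5 c=1 (map FFFFFFFF..)

bitmap = FFFFFFFF..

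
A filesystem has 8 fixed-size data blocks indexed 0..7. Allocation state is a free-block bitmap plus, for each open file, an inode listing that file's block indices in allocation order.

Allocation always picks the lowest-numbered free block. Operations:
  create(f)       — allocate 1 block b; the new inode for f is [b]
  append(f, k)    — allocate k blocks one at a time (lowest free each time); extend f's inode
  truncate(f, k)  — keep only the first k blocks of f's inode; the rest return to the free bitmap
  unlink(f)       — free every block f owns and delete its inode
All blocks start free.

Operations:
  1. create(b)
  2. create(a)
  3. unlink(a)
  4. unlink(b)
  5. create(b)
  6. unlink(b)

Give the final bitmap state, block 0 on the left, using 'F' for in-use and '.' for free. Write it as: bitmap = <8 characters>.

[1] create(b) — b=0 (map F.......)
[2] create(a) — a=1 b=0 (map FF......)
[3] unlink(a) — b=0 (map F.......)
[4] unlink(b) —  (map ........)
[5] create(b) — b=0 (map F.......)
[6] unlink(b) —  (map ........)

bitmap = ........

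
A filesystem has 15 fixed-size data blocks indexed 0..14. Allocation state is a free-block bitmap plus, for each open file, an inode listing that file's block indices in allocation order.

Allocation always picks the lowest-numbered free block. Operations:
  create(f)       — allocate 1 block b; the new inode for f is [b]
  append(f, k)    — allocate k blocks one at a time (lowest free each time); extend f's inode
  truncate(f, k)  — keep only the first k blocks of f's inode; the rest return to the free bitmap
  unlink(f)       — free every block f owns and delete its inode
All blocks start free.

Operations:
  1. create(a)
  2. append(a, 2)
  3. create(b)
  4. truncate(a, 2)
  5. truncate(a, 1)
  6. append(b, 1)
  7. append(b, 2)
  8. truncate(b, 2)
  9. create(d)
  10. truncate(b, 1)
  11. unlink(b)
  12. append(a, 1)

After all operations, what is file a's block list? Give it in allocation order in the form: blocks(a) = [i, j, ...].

blocks(a) = [0, 1]

[1] create(a) — a=0 (map F..............)
[2] append(a, 2) — a=0,1,2 (map FFF............)
[3] create(b) — a=0,1,2 b=3 (map FFFF...........)
[4] truncate(a, 2) — a=0,1 b=3 (map FF.F...........)
[5] truncate(a, 1) — a=0 b=3 (map F..F...........)
[6] append(b, 1) — a=0 b=3,1 (map FF.F...........)
[7] append(b, 2) — a=0 b=3,1,2,4 (map FFFFF..........)
[8] truncate(b, 2) — a=0 b=3,1 (map FF.F...........)
[9] create(d) — a=0 b=3,1 d=2 (map FFFF...........)
[10] truncate(b, 1) — a=0 b=3 d=2 (map F.FF...........)
[11] unlink(b) — a=0 d=2 (map F.F............)
[12] append(a, 1) — a=0,1 d=2 (map FFF............)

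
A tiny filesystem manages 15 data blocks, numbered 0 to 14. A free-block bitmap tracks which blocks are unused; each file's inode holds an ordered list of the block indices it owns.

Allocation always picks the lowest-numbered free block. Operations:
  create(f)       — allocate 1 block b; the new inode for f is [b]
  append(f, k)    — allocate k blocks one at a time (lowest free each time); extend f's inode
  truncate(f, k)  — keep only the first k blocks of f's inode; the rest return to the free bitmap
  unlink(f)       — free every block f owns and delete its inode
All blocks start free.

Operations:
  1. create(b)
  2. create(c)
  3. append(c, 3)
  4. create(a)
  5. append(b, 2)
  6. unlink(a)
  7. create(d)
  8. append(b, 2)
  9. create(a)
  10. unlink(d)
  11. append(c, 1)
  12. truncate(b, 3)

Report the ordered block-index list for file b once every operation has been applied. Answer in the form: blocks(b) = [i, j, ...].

after create(b) → b:[0]  free=[F..............]
after create(c) → b:[0], c:[1]  free=[FF.............]
after append(c, 3) → b:[0], c:[1, 2, 3, 4]  free=[FFFFF..........]
after create(a) → a:[5], b:[0], c:[1, 2, 3, 4]  free=[FFFFFF.........]
after append(b, 2) → a:[5], b:[0, 6, 7], c:[1, 2, 3, 4]  free=[FFFFFFFF.......]
after unlink(a) → b:[0, 6, 7], c:[1, 2, 3, 4]  free=[FFFFF.FF.......]
after create(d) → b:[0, 6, 7], c:[1, 2, 3, 4], d:[5]  free=[FFFFFFFF.......]
after append(b, 2) → b:[0, 6, 7, 8, 9], c:[1, 2, 3, 4], d:[5]  free=[FFFFFFFFFF.....]
after create(a) → a:[10], b:[0, 6, 7, 8, 9], c:[1, 2, 3, 4], d:[5]  free=[FFFFFFFFFFF....]
after unlink(d) → a:[10], b:[0, 6, 7, 8, 9], c:[1, 2, 3, 4]  free=[FFFFF.FFFFF....]
after append(c, 1) → a:[10], b:[0, 6, 7, 8, 9], c:[1, 2, 3, 4, 5]  free=[FFFFFFFFFFF....]
after truncate(b, 3) → a:[10], b:[0, 6, 7], c:[1, 2, 3, 4, 5]  free=[FFFFFFFF..F....]

blocks(b) = [0, 6, 7]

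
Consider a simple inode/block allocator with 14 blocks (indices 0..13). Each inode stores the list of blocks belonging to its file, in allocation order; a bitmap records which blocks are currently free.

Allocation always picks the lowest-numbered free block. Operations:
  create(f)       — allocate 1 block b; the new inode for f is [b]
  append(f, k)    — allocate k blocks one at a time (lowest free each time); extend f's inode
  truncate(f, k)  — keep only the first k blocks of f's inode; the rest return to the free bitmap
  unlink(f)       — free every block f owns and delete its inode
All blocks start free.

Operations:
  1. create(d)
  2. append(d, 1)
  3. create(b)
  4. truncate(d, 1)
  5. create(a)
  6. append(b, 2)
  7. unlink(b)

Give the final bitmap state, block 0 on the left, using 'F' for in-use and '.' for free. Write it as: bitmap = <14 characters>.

bitmap = FF............

  1. create(d)  ⇒  F.............  {d→[0]}
  2. append(d, 1)  ⇒  FF............  {d→[0, 1]}
  3. create(b)  ⇒  FFF...........  {b→[2]; d→[0, 1]}
  4. truncate(d, 1)  ⇒  F.F...........  {b→[2]; d→[0]}
  5. create(a)  ⇒  FFF...........  {a→[1]; b→[2]; d→[0]}
  6. append(b, 2)  ⇒  FFFFF.........  {a→[1]; b→[2, 3, 4]; d→[0]}
  7. unlink(b)  ⇒  FF............  {a→[1]; d→[0]}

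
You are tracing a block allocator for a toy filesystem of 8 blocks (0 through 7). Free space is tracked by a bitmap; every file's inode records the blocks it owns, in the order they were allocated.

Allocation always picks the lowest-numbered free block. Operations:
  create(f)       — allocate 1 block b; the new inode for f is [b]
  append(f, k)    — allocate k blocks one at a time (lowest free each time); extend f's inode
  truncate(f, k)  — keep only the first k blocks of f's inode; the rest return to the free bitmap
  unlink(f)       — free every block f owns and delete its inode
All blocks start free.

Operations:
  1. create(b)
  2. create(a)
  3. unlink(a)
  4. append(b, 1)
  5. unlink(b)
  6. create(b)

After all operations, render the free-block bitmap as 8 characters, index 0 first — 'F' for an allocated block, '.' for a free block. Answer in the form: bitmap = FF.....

bitmap = F.......

[1] create(b) — b=0 (map F.......)
[2] create(a) — a=1 b=0 (map FF......)
[3] unlink(a) — b=0 (map F.......)
[4] append(b, 1) — b=0,1 (map FF......)
[5] unlink(b) —  (map ........)
[6] create(b) — b=0 (map F.......)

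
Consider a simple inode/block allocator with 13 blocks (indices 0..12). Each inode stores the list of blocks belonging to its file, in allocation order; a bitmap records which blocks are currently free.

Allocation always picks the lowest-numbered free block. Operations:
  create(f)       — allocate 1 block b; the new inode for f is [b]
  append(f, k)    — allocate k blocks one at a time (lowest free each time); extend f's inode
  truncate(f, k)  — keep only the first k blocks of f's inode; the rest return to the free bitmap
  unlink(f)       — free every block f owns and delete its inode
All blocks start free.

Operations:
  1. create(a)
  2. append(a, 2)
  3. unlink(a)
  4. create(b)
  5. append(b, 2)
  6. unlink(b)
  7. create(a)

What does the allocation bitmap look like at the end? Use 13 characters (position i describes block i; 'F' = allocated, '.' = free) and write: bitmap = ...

bitmap = F............

  1. create(a)  ⇒  F............  {a→[0]}
  2. append(a, 2)  ⇒  FFF..........  {a→[0, 1, 2]}
  3. unlink(a)  ⇒  .............  {}
  4. create(b)  ⇒  F............  {b→[0]}
  5. append(b, 2)  ⇒  FFF..........  {b→[0, 1, 2]}
  6. unlink(b)  ⇒  .............  {}
  7. create(a)  ⇒  F............  {a→[0]}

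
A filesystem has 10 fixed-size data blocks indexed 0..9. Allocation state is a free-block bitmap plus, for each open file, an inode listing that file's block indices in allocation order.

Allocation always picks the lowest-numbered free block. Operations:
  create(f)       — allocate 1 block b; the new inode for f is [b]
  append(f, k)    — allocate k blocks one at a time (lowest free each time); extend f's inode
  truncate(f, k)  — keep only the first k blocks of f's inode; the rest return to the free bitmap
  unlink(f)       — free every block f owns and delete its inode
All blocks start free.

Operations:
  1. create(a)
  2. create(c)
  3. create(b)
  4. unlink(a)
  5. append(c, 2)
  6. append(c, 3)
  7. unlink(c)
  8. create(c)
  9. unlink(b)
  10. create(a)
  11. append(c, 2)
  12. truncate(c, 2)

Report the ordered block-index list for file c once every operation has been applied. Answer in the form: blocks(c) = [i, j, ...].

blocks(c) = [0, 2]

after create(a) → a:[0]  free=[F.........]
after create(c) → a:[0], c:[1]  free=[FF........]
after create(b) → a:[0], b:[2], c:[1]  free=[FFF.......]
after unlink(a) → b:[2], c:[1]  free=[.FF.......]
after append(c, 2) → b:[2], c:[1, 0, 3]  free=[FFFF......]
after append(c, 3) → b:[2], c:[1, 0, 3, 4, 5, 6]  free=[FFFFFFF...]
after unlink(c) → b:[2]  free=[..F.......]
after create(c) → b:[2], c:[0]  free=[F.F.......]
after unlink(b) → c:[0]  free=[F.........]
after create(a) → a:[1], c:[0]  free=[FF........]
after append(c, 2) → a:[1], c:[0, 2, 3]  free=[FFFF......]
after truncate(c, 2) → a:[1], c:[0, 2]  free=[FFF.......]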